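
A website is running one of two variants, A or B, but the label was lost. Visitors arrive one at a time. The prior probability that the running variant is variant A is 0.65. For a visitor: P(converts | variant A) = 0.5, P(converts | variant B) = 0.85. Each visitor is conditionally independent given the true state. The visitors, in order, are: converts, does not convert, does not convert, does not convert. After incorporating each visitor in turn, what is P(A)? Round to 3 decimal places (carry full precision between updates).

0.976

After 'converts': P(A) = 0.5·0.6500 / (0.5·0.6500 + 0.85·0.3500) ≈ 0.5221
After 'does not convert': P(A) = 0.5·0.5221 / (0.5·0.5221 + 0.15·0.4779) ≈ 0.7846
After 'does not convert': P(A) = 0.5·0.7846 / (0.5·0.7846 + 0.15·0.2154) ≈ 0.9239
After 'does not convert': P(A) = 0.5·0.9239 / (0.5·0.9239 + 0.15·0.0761) ≈ 0.9759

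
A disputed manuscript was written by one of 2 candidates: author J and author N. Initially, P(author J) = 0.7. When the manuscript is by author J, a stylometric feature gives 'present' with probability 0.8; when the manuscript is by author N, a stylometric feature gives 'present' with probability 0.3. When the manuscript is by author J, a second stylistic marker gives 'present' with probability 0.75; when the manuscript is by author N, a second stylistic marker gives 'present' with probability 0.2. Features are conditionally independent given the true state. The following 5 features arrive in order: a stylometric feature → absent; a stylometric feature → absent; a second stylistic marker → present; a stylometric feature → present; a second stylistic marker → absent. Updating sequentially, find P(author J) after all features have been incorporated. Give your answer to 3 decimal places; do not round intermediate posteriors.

0.373

After a stylometric feature='absent': P(author J) = 0.2·0.7000 / (0.2·0.7000 + 0.7·0.3000) ≈ 0.4000
After a stylometric feature='absent': P(author J) = 0.2·0.4000 / (0.2·0.4000 + 0.7·0.6000) ≈ 0.1600
After a second stylistic marker='present': P(author J) = 0.75·0.1600 / (0.75·0.1600 + 0.2·0.8400) ≈ 0.4167
After a stylometric feature='present': P(author J) = 0.8·0.4167 / (0.8·0.4167 + 0.3·0.5833) ≈ 0.6557
After a second stylistic marker='absent': P(author J) = 0.25·0.6557 / (0.25·0.6557 + 0.8·0.3443) ≈ 0.3731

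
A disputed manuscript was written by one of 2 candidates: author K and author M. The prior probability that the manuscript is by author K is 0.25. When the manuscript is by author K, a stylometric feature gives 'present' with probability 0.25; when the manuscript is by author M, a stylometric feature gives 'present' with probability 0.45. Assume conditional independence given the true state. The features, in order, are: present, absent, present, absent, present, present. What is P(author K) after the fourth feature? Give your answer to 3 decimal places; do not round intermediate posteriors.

0.161

Apply Bayes' rule sequentially, carrying P(author K) forward.
After 'present': P(author K) = 0.25·0.2500 / (0.25·0.2500 + 0.45·0.7500) ≈ 0.1562
After 'absent': P(author K) = 0.75·0.1562 / (0.75·0.1562 + 0.55·0.8438) ≈ 0.2016
After 'present': P(author K) = 0.25·0.2016 / (0.25·0.2016 + 0.45·0.7984) ≈ 0.1230
After 'absent': P(author K) = 0.75·0.1230 / (0.75·0.1230 + 0.55·0.8770) ≈ 0.1606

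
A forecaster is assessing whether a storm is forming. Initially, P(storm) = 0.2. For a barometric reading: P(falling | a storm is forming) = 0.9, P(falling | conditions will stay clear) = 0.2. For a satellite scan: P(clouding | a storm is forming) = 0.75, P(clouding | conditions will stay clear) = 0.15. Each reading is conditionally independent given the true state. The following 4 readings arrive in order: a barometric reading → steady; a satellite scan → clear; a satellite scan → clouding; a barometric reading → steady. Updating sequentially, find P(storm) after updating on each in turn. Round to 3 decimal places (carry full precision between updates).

Each posterior becomes the prior for the next update.
After a barometric reading='steady': P(storm) = 0.1·0.2000 / (0.1·0.2000 + 0.8·0.8000) ≈ 0.0303
After a satellite scan='clear': P(storm) = 0.25·0.0303 / (0.25·0.0303 + 0.85·0.9697) ≈ 0.0091
After a satellite scan='clouding': P(storm) = 0.75·0.0091 / (0.75·0.0091 + 0.15·0.9909) ≈ 0.0439
After a barometric reading='steady': P(storm) = 0.1·0.0439 / (0.1·0.0439 + 0.8·0.9561) ≈ 0.0057

0.006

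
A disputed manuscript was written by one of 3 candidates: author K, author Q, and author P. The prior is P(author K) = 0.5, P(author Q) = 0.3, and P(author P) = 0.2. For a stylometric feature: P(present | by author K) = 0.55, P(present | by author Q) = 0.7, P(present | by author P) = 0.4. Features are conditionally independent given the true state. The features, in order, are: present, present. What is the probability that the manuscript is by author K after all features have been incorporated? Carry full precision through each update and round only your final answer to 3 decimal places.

0.458

After 'present': normaliser = 0.55·0.5000 + 0.7·0.3000 + 0.4·0.2000; P(author K) ≈ 0.4867, P(author Q) ≈ 0.3717, P(author P) ≈ 0.1416
After 'present': normaliser = 0.55·0.4867 + 0.7·0.3717 + 0.4·0.1416; P(author K) ≈ 0.4580, P(author Q) ≈ 0.4451, P(author P) ≈ 0.0969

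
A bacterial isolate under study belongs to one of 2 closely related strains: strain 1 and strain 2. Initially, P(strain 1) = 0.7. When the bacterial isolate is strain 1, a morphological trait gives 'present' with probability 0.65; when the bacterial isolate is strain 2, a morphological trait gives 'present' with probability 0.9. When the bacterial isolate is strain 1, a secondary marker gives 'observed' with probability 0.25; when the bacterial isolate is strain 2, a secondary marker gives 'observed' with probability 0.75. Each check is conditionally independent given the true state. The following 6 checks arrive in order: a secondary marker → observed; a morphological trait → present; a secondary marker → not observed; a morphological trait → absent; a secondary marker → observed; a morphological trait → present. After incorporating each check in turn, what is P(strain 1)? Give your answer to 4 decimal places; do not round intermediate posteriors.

0.5868

Apply Bayes' rule sequentially, carrying P(strain 1) forward.
After a secondary marker='observed': P(strain 1) = 0.25·0.7000 / (0.25·0.7000 + 0.75·0.3000) ≈ 0.4375
After a morphological trait='present': P(strain 1) = 0.65·0.4375 / (0.65·0.4375 + 0.9·0.5625) ≈ 0.3597
After a secondary marker='not observed': P(strain 1) = 0.75·0.3597 / (0.75·0.3597 + 0.25·0.6403) ≈ 0.6276
After a morphological trait='absent': P(strain 1) = 0.35·0.6276 / (0.35·0.6276 + 0.1·0.3724) ≈ 0.8550
After a secondary marker='observed': P(strain 1) = 0.25·0.8550 / (0.25·0.8550 + 0.75·0.1450) ≈ 0.6629
After a morphological trait='present': P(strain 1) = 0.65·0.6629 / (0.65·0.6629 + 0.9·0.3371) ≈ 0.5868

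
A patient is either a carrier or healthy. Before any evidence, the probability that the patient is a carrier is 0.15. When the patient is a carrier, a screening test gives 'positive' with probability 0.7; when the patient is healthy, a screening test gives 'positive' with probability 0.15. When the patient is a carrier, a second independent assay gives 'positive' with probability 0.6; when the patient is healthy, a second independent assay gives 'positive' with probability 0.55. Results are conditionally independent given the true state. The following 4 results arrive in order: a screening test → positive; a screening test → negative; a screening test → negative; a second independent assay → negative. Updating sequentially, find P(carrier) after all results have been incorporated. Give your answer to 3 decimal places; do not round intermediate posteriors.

After a screening test='positive': P(carrier) = 0.7·0.1500 / (0.7·0.1500 + 0.15·0.8500) ≈ 0.4516
After a screening test='negative': P(carrier) = 0.3·0.4516 / (0.3·0.4516 + 0.85·0.5484) ≈ 0.2252
After a screening test='negative': P(carrier) = 0.3·0.2252 / (0.3·0.2252 + 0.85·0.7748) ≈ 0.0930
After a second independent assay='negative': P(carrier) = 0.4·0.0930 / (0.4·0.0930 + 0.45·0.9070) ≈ 0.0836

0.084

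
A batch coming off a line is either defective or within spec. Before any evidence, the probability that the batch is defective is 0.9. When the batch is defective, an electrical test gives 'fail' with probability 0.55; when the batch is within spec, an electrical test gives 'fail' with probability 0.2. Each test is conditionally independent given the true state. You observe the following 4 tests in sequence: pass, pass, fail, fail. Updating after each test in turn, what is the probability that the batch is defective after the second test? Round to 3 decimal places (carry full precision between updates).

0.740

After 'pass': P(defective) = 0.45·0.9000 / (0.45·0.9000 + 0.8·0.1000) ≈ 0.8351
After 'pass': P(defective) = 0.45·0.8351 / (0.45·0.8351 + 0.8·0.1649) ≈ 0.7401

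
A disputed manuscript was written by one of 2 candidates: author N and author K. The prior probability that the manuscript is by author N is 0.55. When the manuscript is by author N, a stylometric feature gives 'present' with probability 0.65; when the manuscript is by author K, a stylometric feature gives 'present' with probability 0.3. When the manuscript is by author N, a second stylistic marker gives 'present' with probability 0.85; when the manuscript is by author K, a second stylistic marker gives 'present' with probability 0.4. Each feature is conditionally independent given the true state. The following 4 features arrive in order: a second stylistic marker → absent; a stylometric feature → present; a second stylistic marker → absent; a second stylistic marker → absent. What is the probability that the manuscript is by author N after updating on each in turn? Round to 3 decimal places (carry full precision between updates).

0.040

After a second stylistic marker='absent': P(author N) = 0.15·0.5500 / (0.15·0.5500 + 0.6·0.4500) ≈ 0.2340
After a stylometric feature='present': P(author N) = 0.65·0.2340 / (0.65·0.2340 + 0.3·0.7660) ≈ 0.3983
After a second stylistic marker='absent': P(author N) = 0.15·0.3983 / (0.15·0.3983 + 0.6·0.6017) ≈ 0.1420
After a second stylistic marker='absent': P(author N) = 0.15·0.1420 / (0.15·0.1420 + 0.6·0.8580) ≈ 0.0397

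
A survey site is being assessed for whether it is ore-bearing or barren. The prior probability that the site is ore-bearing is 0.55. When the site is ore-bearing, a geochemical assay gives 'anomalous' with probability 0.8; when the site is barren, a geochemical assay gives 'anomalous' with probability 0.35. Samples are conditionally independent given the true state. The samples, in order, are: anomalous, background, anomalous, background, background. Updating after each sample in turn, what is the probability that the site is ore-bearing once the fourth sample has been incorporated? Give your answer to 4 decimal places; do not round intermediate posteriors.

0.3768

Apply Bayes' rule sequentially, carrying P(ore) forward.
After 'anomalous': P(ore) = 0.8·0.5500 / (0.8·0.5500 + 0.35·0.4500) ≈ 0.7364
After 'background': P(ore) = 0.2·0.7364 / (0.2·0.7364 + 0.65·0.2636) ≈ 0.4622
After 'anomalous': P(ore) = 0.8·0.4622 / (0.8·0.4622 + 0.35·0.5378) ≈ 0.6627
After 'background': P(ore) = 0.2·0.6627 / (0.2·0.6627 + 0.65·0.3373) ≈ 0.3768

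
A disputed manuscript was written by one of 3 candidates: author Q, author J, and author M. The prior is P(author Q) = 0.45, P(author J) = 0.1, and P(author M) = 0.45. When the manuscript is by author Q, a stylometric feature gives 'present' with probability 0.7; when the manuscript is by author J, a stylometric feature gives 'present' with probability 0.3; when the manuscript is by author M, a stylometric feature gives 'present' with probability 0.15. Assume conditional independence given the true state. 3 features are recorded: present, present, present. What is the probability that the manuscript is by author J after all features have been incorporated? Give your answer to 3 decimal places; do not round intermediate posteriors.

Apply Bayes' rule sequentially, carrying P(author J) forward.
After 'present': normaliser = 0.7·0.4500 + 0.3·0.1000 + 0.15·0.4500; P(author Q) ≈ 0.7636, P(author J) ≈ 0.0727, P(author M) ≈ 0.1636
After 'present': normaliser = 0.7·0.7636 + 0.3·0.0727 + 0.15·0.1636; P(author Q) ≈ 0.9202, P(author J) ≈ 0.0376, P(author M) ≈ 0.0423
After 'present': normaliser = 0.7·0.9202 + 0.3·0.0376 + 0.15·0.0423; P(author Q) ≈ 0.9734, P(author J) ≈ 0.0170, P(author M) ≈ 0.0096

0.017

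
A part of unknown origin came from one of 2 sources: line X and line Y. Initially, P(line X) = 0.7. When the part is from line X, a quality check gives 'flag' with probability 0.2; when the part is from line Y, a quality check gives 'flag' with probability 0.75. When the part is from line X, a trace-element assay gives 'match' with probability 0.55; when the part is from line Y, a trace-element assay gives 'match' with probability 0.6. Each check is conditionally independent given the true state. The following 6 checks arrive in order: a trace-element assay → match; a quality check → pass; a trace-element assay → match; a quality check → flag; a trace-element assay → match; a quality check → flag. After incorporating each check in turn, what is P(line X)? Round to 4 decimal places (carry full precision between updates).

0.2903

After a trace-element assay='match': P(line X) = 0.55·0.7000 / (0.55·0.7000 + 0.6·0.3000) ≈ 0.6814
After a quality check='pass': P(line X) = 0.8·0.6814 / (0.8·0.6814 + 0.25·0.3186) ≈ 0.8725
After a trace-element assay='match': P(line X) = 0.55·0.8725 / (0.55·0.8725 + 0.6·0.1275) ≈ 0.8625
After a quality check='flag': P(line X) = 0.2·0.8625 / (0.2·0.8625 + 0.75·0.1375) ≈ 0.6259
After a trace-element assay='match': P(line X) = 0.55·0.6259 / (0.55·0.6259 + 0.6·0.3741) ≈ 0.6053
After a quality check='flag': P(line X) = 0.2·0.6053 / (0.2·0.6053 + 0.75·0.3947) ≈ 0.2903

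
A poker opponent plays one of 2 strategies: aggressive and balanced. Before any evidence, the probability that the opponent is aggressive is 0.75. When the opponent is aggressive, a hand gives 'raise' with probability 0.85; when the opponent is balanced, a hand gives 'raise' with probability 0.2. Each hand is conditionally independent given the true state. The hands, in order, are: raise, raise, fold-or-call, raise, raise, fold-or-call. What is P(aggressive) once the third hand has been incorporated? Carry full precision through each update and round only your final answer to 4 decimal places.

0.9104

After 'raise': P(aggressive) = 0.85·0.7500 / (0.85·0.7500 + 0.2·0.2500) ≈ 0.9273
After 'raise': P(aggressive) = 0.85·0.9273 / (0.85·0.9273 + 0.2·0.0727) ≈ 0.9819
After 'fold-or-call': P(aggressive) = 0.15·0.9819 / (0.15·0.9819 + 0.8·0.0181) ≈ 0.9104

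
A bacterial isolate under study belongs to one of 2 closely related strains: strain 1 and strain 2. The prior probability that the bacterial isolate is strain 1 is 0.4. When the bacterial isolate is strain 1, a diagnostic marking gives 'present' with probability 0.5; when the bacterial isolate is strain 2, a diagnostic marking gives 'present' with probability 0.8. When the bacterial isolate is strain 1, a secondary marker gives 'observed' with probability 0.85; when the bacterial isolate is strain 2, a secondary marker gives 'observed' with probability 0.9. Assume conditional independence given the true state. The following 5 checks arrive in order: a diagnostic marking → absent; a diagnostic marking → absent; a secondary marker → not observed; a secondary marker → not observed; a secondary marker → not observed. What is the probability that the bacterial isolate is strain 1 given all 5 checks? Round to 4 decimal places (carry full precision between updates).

0.9336

After a diagnostic marking='absent': P(strain 1) = 0.5·0.4000 / (0.5·0.4000 + 0.2·0.6000) ≈ 0.6250
After a diagnostic marking='absent': P(strain 1) = 0.5·0.6250 / (0.5·0.6250 + 0.2·0.3750) ≈ 0.8065
After a secondary marker='not observed': P(strain 1) = 0.15·0.8065 / (0.15·0.8065 + 0.1·0.1935) ≈ 0.8621
After a secondary marker='not observed': P(strain 1) = 0.15·0.8621 / (0.15·0.8621 + 0.1·0.1379) ≈ 0.9036
After a secondary marker='not observed': P(strain 1) = 0.15·0.9036 / (0.15·0.9036 + 0.1·0.0964) ≈ 0.9336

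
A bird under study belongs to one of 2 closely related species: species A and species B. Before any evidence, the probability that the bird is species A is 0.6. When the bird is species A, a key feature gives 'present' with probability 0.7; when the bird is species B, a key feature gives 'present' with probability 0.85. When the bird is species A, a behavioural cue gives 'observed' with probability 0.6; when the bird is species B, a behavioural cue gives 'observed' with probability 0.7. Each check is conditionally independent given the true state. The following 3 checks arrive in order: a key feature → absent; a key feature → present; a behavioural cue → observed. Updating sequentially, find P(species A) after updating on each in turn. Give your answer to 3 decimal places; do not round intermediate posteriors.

After a key feature='absent': P(species A) = 0.3·0.6000 / (0.3·0.6000 + 0.15·0.4000) ≈ 0.7500
After a key feature='present': P(species A) = 0.7·0.7500 / (0.7·0.7500 + 0.85·0.2500) ≈ 0.7119
After a behavioural cue='observed': P(species A) = 0.6·0.7119 / (0.6·0.7119 + 0.7·0.2881) ≈ 0.6792

0.679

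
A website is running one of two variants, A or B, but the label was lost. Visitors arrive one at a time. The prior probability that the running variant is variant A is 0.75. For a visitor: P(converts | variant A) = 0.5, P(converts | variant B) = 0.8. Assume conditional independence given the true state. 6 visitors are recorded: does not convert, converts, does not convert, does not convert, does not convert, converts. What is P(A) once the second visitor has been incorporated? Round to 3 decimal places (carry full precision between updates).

0.824

Each posterior becomes the prior for the next update.
After 'does not convert': P(A) = 0.5·0.7500 / (0.5·0.7500 + 0.2·0.2500) ≈ 0.8824
After 'converts': P(A) = 0.5·0.8824 / (0.5·0.8824 + 0.8·0.1176) ≈ 0.8242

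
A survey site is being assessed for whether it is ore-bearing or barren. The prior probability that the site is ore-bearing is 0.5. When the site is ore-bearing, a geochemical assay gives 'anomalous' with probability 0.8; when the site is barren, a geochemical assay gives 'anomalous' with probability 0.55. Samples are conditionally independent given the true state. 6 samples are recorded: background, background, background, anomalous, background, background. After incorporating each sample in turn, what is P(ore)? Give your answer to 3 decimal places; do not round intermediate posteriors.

After 'background': P(ore) = 0.2·0.5000 / (0.2·0.5000 + 0.45·0.5000) ≈ 0.3077
After 'background': P(ore) = 0.2·0.3077 / (0.2·0.3077 + 0.45·0.6923) ≈ 0.1649
After 'background': P(ore) = 0.2·0.1649 / (0.2·0.1649 + 0.45·0.8351) ≈ 0.0807
After 'anomalous': P(ore) = 0.8·0.0807 / (0.8·0.0807 + 0.55·0.9193) ≈ 0.1132
After 'background': P(ore) = 0.2·0.1132 / (0.2·0.1132 + 0.45·0.8868) ≈ 0.0537
After 'background': P(ore) = 0.2·0.0537 / (0.2·0.0537 + 0.45·0.9463) ≈ 0.0246

0.025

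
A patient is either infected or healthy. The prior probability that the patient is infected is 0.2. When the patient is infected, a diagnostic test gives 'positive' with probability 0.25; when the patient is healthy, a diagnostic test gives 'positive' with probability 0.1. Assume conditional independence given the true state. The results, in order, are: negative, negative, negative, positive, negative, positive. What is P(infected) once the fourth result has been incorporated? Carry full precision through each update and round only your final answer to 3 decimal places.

After 'negative': P(infected) = 0.75·0.2000 / (0.75·0.2000 + 0.9·0.8000) ≈ 0.1724
After 'negative': P(infected) = 0.75·0.1724 / (0.75·0.1724 + 0.9·0.8276) ≈ 0.1479
After 'negative': P(infected) = 0.75·0.1479 / (0.75·0.1479 + 0.9·0.8521) ≈ 0.1264
After 'positive': P(infected) = 0.25·0.1264 / (0.25·0.1264 + 0.1·0.8736) ≈ 0.2656

0.266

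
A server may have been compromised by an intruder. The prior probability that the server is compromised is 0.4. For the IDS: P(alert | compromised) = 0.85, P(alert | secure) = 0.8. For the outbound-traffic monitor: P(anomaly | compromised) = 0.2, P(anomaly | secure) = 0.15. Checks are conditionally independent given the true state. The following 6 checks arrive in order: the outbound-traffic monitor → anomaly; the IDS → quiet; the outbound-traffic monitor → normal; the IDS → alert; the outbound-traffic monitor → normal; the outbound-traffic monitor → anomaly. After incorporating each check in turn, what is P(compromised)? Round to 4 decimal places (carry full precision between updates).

After the outbound-traffic monitor='anomaly': P(compromised) = 0.2·0.4000 / (0.2·0.4000 + 0.15·0.6000) ≈ 0.4706
After the IDS='quiet': P(compromised) = 0.15·0.4706 / (0.15·0.4706 + 0.2·0.5294) ≈ 0.4000
After the outbound-traffic monitor='normal': P(compromised) = 0.8·0.4000 / (0.8·0.4000 + 0.85·0.6000) ≈ 0.3855
After the IDS='alert': P(compromised) = 0.85·0.3855 / (0.85·0.3855 + 0.8·0.6145) ≈ 0.4000
After the outbound-traffic monitor='normal': P(compromised) = 0.8·0.4000 / (0.8·0.4000 + 0.85·0.6000) ≈ 0.3855
After the outbound-traffic monitor='anomaly': P(compromised) = 0.2·0.3855 / (0.2·0.3855 + 0.15·0.6145) ≈ 0.4555

0.4555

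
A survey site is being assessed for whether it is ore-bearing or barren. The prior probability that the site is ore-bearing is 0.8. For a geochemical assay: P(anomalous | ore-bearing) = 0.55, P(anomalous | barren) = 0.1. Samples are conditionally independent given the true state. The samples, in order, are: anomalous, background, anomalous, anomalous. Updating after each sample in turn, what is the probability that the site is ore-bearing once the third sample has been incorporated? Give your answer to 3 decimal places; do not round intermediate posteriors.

Each posterior becomes the prior for the next update.
After 'anomalous': P(ore) = 0.55·0.8000 / (0.55·0.8000 + 0.1·0.2000) ≈ 0.9565
After 'background': P(ore) = 0.45·0.9565 / (0.45·0.9565 + 0.9·0.0435) ≈ 0.9167
After 'anomalous': P(ore) = 0.55·0.9167 / (0.55·0.9167 + 0.1·0.0833) ≈ 0.9837

0.984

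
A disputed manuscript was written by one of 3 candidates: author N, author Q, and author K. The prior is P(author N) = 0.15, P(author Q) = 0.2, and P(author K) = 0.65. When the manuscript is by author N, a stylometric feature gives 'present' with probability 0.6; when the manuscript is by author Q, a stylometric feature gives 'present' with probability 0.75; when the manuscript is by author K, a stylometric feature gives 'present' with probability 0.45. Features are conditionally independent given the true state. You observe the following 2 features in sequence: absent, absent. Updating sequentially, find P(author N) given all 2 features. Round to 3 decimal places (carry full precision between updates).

0.103

After 'absent': normaliser = 0.4·0.1500 + 0.25·0.2000 + 0.55·0.6500; P(author N) ≈ 0.1283, P(author Q) ≈ 0.1070, P(author K) ≈ 0.7647
After 'absent': normaliser = 0.4·0.1283 + 0.25·0.1070 + 0.55·0.7647; P(author N) ≈ 0.1029, P(author Q) ≈ 0.0536, P(author K) ≈ 0.8434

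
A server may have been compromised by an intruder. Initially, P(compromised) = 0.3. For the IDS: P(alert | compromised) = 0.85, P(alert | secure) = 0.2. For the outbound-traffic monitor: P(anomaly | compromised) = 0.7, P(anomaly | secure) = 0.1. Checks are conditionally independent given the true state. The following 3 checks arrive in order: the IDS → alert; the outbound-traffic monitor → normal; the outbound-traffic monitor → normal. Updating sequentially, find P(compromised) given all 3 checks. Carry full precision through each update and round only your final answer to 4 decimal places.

0.1683

After the IDS='alert': P(compromised) = 0.85·0.3000 / (0.85·0.3000 + 0.2·0.7000) ≈ 0.6456
After the outbound-traffic monitor='normal': P(compromised) = 0.3·0.6456 / (0.3·0.6456 + 0.9·0.3544) ≈ 0.3778
After the outbound-traffic monitor='normal': P(compromised) = 0.3·0.3778 / (0.3·0.3778 + 0.9·0.6222) ≈ 0.1683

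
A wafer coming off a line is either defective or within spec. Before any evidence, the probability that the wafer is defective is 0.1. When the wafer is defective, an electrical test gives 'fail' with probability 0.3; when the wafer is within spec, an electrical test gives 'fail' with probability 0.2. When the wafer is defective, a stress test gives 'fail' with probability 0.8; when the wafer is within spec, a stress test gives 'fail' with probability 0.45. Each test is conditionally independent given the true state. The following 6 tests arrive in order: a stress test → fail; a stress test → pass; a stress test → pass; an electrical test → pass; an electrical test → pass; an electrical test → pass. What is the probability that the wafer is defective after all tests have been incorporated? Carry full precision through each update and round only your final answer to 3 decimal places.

0.017

After a stress test='fail': P(defective) = 0.8·0.1000 / (0.8·0.1000 + 0.45·0.9000) ≈ 0.1649
After a stress test='pass': P(defective) = 0.2·0.1649 / (0.2·0.1649 + 0.55·0.8351) ≈ 0.0670
After a stress test='pass': P(defective) = 0.2·0.0670 / (0.2·0.0670 + 0.55·0.9330) ≈ 0.0255
After an electrical test='pass': P(defective) = 0.7·0.0255 / (0.7·0.0255 + 0.8·0.9745) ≈ 0.0223
After an electrical test='pass': P(defective) = 0.7·0.0223 / (0.7·0.0223 + 0.8·0.9777) ≈ 0.0196
After an electrical test='pass': P(defective) = 0.7·0.0196 / (0.7·0.0196 + 0.8·0.9804) ≈ 0.0172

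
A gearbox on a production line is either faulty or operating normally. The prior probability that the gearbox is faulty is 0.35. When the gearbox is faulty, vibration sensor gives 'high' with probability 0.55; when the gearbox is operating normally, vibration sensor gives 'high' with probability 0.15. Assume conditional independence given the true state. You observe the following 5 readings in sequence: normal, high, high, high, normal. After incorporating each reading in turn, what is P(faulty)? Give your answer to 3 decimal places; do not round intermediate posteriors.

After 'normal': P(faulty) = 0.45·0.3500 / (0.45·0.3500 + 0.85·0.6500) ≈ 0.2218
After 'high': P(faulty) = 0.55·0.2218 / (0.55·0.2218 + 0.15·0.7782) ≈ 0.5111
After 'high': P(faulty) = 0.55·0.5111 / (0.55·0.5111 + 0.15·0.4889) ≈ 0.7931
After 'high': P(faulty) = 0.55·0.7931 / (0.55·0.7931 + 0.15·0.2069) ≈ 0.9336
After 'normal': P(faulty) = 0.45·0.9336 / (0.45·0.9336 + 0.85·0.0664) ≈ 0.8815

0.882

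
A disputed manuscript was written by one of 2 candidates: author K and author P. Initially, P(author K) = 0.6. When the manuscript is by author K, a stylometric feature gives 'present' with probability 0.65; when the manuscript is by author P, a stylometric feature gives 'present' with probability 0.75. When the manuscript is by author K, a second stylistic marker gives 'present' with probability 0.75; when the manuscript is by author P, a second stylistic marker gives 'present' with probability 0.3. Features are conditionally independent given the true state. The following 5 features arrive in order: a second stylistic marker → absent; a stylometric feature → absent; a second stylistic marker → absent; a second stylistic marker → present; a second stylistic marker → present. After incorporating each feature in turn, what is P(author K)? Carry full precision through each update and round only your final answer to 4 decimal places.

After a second stylistic marker='absent': P(author K) = 0.25·0.6000 / (0.25·0.6000 + 0.7·0.4000) ≈ 0.3488
After a stylometric feature='absent': P(author K) = 0.35·0.3488 / (0.35·0.3488 + 0.25·0.6512) ≈ 0.4286
After a second stylistic marker='absent': P(author K) = 0.25·0.4286 / (0.25·0.4286 + 0.7·0.5714) ≈ 0.2113
After a second stylistic marker='present': P(author K) = 0.75·0.2113 / (0.75·0.2113 + 0.3·0.7887) ≈ 0.4011
After a second stylistic marker='present': P(author K) = 0.75·0.4011 / (0.75·0.4011 + 0.3·0.5989) ≈ 0.6260

0.6260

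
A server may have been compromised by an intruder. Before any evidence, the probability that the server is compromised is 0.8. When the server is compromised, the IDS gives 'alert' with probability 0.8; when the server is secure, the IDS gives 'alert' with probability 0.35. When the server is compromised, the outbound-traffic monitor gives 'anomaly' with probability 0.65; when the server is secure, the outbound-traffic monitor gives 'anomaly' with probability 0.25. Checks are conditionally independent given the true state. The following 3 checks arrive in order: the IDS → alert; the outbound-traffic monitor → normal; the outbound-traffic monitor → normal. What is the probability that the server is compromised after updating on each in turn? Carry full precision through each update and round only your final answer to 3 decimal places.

0.666

After the IDS='alert': P(compromised) = 0.8·0.8000 / (0.8·0.8000 + 0.35·0.2000) ≈ 0.9014
After the outbound-traffic monitor='normal': P(compromised) = 0.35·0.9014 / (0.35·0.9014 + 0.75·0.0986) ≈ 0.8101
After the outbound-traffic monitor='normal': P(compromised) = 0.35·0.8101 / (0.35·0.8101 + 0.75·0.1899) ≈ 0.6657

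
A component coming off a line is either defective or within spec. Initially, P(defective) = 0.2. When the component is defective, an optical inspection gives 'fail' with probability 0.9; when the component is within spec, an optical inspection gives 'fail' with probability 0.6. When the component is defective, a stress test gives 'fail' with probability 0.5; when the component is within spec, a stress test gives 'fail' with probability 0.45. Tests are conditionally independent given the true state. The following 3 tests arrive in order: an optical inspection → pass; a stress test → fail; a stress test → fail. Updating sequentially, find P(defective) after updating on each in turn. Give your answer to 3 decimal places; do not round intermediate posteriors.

0.072

After an optical inspection='pass': P(defective) = 0.1·0.2000 / (0.1·0.2000 + 0.4·0.8000) ≈ 0.0588
After a stress test='fail': P(defective) = 0.5·0.0588 / (0.5·0.0588 + 0.45·0.9412) ≈ 0.0649
After a stress test='fail': P(defective) = 0.5·0.0649 / (0.5·0.0649 + 0.45·0.9351) ≈ 0.0716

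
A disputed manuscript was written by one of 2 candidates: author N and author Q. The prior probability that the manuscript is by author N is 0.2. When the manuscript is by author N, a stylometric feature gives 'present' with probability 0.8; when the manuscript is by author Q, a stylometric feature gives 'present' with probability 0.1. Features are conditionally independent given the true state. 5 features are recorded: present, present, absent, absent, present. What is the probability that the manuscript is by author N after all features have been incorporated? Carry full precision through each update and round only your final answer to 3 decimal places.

0.863

After 'present': P(author N) = 0.8·0.2000 / (0.8·0.2000 + 0.1·0.8000) ≈ 0.6667
After 'present': P(author N) = 0.8·0.6667 / (0.8·0.6667 + 0.1·0.3333) ≈ 0.9412
After 'absent': P(author N) = 0.2·0.9412 / (0.2·0.9412 + 0.9·0.0588) ≈ 0.7805
After 'absent': P(author N) = 0.2·0.7805 / (0.2·0.7805 + 0.9·0.2195) ≈ 0.4414
After 'present': P(author N) = 0.8·0.4414 / (0.8·0.4414 + 0.1·0.5586) ≈ 0.8634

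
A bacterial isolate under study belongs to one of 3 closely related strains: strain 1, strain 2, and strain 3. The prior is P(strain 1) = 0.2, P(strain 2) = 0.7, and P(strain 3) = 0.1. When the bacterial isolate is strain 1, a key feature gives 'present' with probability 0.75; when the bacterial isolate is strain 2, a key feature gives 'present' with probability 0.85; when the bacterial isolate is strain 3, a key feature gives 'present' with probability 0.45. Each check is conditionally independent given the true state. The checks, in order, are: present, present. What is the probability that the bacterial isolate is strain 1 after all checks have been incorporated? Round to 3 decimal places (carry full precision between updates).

After 'present': normaliser = 0.75·0.2000 + 0.85·0.7000 + 0.45·0.1000; P(strain 1) ≈ 0.1899, P(strain 2) ≈ 0.7532, P(strain 3) ≈ 0.0570
After 'present': normaliser = 0.75·0.1899 + 0.85·0.7532 + 0.45·0.0570; P(strain 1) ≈ 0.1762, P(strain 2) ≈ 0.7921, P(strain 3) ≈ 0.0317

0.176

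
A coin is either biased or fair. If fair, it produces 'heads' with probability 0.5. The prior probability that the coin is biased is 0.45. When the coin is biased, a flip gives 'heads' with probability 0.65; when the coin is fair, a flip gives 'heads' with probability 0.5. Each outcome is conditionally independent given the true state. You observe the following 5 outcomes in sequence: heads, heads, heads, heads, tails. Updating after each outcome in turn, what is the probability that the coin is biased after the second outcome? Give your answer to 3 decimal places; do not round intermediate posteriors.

After 'heads': P(biased) = 0.65·0.4500 / (0.65·0.4500 + 0.5·0.5500) ≈ 0.5154
After 'heads': P(biased) = 0.65·0.5154 / (0.65·0.5154 + 0.5·0.4846) ≈ 0.5803

0.580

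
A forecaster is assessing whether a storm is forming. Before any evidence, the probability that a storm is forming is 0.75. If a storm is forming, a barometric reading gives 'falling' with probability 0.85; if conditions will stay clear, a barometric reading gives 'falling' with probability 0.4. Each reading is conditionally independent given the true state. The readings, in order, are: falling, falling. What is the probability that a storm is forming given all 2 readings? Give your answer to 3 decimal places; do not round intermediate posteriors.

After 'falling': P(storm) = 0.85·0.7500 / (0.85·0.7500 + 0.4·0.2500) ≈ 0.8644
After 'falling': P(storm) = 0.85·0.8644 / (0.85·0.8644 + 0.4·0.1356) ≈ 0.9313

0.931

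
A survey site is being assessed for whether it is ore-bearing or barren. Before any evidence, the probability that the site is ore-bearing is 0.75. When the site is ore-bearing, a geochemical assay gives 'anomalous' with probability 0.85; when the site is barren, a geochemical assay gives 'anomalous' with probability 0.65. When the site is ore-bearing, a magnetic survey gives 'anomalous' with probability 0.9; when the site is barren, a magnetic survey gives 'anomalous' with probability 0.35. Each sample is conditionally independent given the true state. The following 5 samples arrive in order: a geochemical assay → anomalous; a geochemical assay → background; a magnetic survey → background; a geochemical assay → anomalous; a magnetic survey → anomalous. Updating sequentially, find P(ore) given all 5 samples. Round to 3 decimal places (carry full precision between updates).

Each posterior becomes the prior for the next update.
After a geochemical assay='anomalous': P(ore) = 0.85·0.7500 / (0.85·0.7500 + 0.65·0.2500) ≈ 0.7969
After a geochemical assay='background': P(ore) = 0.15·0.7969 / (0.15·0.7969 + 0.35·0.2031) ≈ 0.6270
After a magnetic survey='background': P(ore) = 0.1·0.6270 / (0.1·0.6270 + 0.65·0.3730) ≈ 0.2055
After a geochemical assay='anomalous': P(ore) = 0.85·0.2055 / (0.85·0.2055 + 0.65·0.7945) ≈ 0.2528
After a magnetic survey='anomalous': P(ore) = 0.9·0.2528 / (0.9·0.2528 + 0.35·0.7472) ≈ 0.4652

0.465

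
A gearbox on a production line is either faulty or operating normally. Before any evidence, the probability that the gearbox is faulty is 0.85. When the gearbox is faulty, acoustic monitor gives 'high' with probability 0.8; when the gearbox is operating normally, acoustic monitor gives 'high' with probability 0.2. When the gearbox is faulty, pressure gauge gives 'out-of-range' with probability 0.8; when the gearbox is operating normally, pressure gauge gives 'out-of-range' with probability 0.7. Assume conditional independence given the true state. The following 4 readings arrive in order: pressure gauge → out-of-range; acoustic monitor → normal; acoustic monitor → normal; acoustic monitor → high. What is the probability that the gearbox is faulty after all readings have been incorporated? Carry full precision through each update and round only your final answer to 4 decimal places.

After pressure gauge='out-of-range': P(faulty) = 0.8·0.8500 / (0.8·0.8500 + 0.7·0.1500) ≈ 0.8662
After acoustic monitor='normal': P(faulty) = 0.2·0.8662 / (0.2·0.8662 + 0.8·0.1338) ≈ 0.6182
After acoustic monitor='normal': P(faulty) = 0.2·0.6182 / (0.2·0.6182 + 0.8·0.3818) ≈ 0.2881
After acoustic monitor='high': P(faulty) = 0.8·0.2881 / (0.8·0.2881 + 0.2·0.7119) ≈ 0.6182

0.6182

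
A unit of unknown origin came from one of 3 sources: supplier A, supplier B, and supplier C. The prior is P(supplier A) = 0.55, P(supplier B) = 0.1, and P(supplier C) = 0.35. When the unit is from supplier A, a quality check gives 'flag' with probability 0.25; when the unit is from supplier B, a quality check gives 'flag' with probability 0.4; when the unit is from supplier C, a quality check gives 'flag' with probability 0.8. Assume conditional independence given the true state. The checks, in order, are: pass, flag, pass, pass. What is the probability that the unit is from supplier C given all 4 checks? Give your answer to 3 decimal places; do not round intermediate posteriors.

After 'pass': normaliser = 0.75·0.5500 + 0.6·0.1000 + 0.2·0.3500; P(supplier A) ≈ 0.7604, P(supplier B) ≈ 0.1106, P(supplier C) ≈ 0.1290
After 'flag': normaliser = 0.25·0.7604 + 0.4·0.1106 + 0.8·0.1290; P(supplier A) ≈ 0.5631, P(supplier B) ≈ 0.1311, P(supplier C) ≈ 0.3058
After 'pass': normaliser = 0.75·0.5631 + 0.6·0.1311 + 0.2·0.3058; P(supplier A) ≈ 0.7513, P(supplier B) ≈ 0.1399, P(supplier C) ≈ 0.1088
After 'pass': normaliser = 0.75·0.7513 + 0.6·0.1399 + 0.2·0.1088; P(supplier A) ≈ 0.8421, P(supplier B) ≈ 0.1254, P(supplier C) ≈ 0.0325

0.033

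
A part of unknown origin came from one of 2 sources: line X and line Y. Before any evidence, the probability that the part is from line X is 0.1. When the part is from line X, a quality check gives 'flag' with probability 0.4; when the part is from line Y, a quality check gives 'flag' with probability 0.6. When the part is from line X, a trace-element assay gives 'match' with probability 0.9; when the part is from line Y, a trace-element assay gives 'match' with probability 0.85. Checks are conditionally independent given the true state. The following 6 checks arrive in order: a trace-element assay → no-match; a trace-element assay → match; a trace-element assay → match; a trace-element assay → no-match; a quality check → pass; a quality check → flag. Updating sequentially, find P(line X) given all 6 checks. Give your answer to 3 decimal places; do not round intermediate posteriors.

0.052

After a trace-element assay='no-match': P(line X) = 0.1·0.1000 / (0.1·0.1000 + 0.15·0.9000) ≈ 0.0690
After a trace-element assay='match': P(line X) = 0.9·0.0690 / (0.9·0.0690 + 0.85·0.9310) ≈ 0.0727
After a trace-element assay='match': P(line X) = 0.9·0.0727 / (0.9·0.0727 + 0.85·0.9273) ≈ 0.0767
After a trace-element assay='no-match': P(line X) = 0.1·0.0767 / (0.1·0.0767 + 0.15·0.9233) ≈ 0.0525
After a quality check='pass': P(line X) = 0.6·0.0525 / (0.6·0.0525 + 0.4·0.9475) ≈ 0.0767
After a quality check='flag': P(line X) = 0.4·0.0767 / (0.4·0.0767 + 0.6·0.9233) ≈ 0.0525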